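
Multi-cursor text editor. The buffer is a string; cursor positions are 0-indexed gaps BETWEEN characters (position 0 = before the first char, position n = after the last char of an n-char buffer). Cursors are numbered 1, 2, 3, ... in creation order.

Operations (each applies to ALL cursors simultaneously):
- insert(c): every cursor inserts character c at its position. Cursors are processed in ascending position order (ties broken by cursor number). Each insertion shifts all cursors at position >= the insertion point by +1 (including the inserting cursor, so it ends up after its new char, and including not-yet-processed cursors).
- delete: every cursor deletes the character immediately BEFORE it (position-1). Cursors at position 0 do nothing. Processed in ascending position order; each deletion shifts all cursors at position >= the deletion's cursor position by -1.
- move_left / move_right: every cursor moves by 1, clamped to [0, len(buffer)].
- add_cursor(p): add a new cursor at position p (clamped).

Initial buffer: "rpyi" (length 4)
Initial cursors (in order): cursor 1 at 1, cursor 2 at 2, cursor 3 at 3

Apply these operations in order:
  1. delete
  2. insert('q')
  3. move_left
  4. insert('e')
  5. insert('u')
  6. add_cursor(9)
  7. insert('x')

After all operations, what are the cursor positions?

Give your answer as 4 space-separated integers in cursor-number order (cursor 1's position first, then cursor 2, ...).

After op 1 (delete): buffer="i" (len 1), cursors c1@0 c2@0 c3@0, authorship .
After op 2 (insert('q')): buffer="qqqi" (len 4), cursors c1@3 c2@3 c3@3, authorship 123.
After op 3 (move_left): buffer="qqqi" (len 4), cursors c1@2 c2@2 c3@2, authorship 123.
After op 4 (insert('e')): buffer="qqeeeqi" (len 7), cursors c1@5 c2@5 c3@5, authorship 121233.
After op 5 (insert('u')): buffer="qqeeeuuuqi" (len 10), cursors c1@8 c2@8 c3@8, authorship 121231233.
After op 6 (add_cursor(9)): buffer="qqeeeuuuqi" (len 10), cursors c1@8 c2@8 c3@8 c4@9, authorship 121231233.
After op 7 (insert('x')): buffer="qqeeeuuuxxxqxi" (len 14), cursors c1@11 c2@11 c3@11 c4@13, authorship 1212312312334.

Answer: 11 11 11 13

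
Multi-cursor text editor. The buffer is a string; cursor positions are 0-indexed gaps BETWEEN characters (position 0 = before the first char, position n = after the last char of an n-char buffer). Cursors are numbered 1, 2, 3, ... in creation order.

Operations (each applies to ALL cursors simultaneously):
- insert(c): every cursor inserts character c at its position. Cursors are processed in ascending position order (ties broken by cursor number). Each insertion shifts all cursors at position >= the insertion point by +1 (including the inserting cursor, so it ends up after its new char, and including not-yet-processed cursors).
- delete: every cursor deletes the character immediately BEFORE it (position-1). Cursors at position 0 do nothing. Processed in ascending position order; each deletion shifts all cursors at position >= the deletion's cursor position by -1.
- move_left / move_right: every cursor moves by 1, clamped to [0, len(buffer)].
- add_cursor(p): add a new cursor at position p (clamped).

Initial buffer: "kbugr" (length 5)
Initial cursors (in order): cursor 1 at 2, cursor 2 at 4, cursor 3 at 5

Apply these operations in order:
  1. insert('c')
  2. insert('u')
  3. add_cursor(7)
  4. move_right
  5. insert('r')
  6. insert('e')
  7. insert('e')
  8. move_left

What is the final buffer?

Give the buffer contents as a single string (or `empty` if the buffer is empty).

Answer: kbcuureegcureerreecuree

Derivation:
After op 1 (insert('c')): buffer="kbcugcrc" (len 8), cursors c1@3 c2@6 c3@8, authorship ..1..2.3
After op 2 (insert('u')): buffer="kbcuugcurcu" (len 11), cursors c1@4 c2@8 c3@11, authorship ..11..22.33
After op 3 (add_cursor(7)): buffer="kbcuugcurcu" (len 11), cursors c1@4 c4@7 c2@8 c3@11, authorship ..11..22.33
After op 4 (move_right): buffer="kbcuugcurcu" (len 11), cursors c1@5 c4@8 c2@9 c3@11, authorship ..11..22.33
After op 5 (insert('r')): buffer="kbcuurgcurrrcur" (len 15), cursors c1@6 c4@10 c2@12 c3@15, authorship ..11.1.224.2333
After op 6 (insert('e')): buffer="kbcuuregcurerrecure" (len 19), cursors c1@7 c4@12 c2@15 c3@19, authorship ..11.11.2244.223333
After op 7 (insert('e')): buffer="kbcuureegcureerreecuree" (len 23), cursors c1@8 c4@14 c2@18 c3@23, authorship ..11.111.22444.22233333
After op 8 (move_left): buffer="kbcuureegcureerreecuree" (len 23), cursors c1@7 c4@13 c2@17 c3@22, authorship ..11.111.22444.22233333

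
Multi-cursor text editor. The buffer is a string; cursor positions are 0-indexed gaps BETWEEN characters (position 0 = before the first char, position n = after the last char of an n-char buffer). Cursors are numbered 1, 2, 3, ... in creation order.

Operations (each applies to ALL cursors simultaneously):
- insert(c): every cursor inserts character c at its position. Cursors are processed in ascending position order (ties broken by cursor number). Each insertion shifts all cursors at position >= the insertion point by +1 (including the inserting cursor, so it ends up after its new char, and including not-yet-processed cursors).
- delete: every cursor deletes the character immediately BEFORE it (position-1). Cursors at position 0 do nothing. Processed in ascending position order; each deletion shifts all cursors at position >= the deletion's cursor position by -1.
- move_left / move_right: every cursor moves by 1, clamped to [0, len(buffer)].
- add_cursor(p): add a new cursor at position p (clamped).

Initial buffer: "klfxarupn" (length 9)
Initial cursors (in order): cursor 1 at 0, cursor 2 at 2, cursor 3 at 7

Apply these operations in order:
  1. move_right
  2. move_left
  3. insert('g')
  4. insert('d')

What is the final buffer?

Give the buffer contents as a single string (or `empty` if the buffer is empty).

After op 1 (move_right): buffer="klfxarupn" (len 9), cursors c1@1 c2@3 c3@8, authorship .........
After op 2 (move_left): buffer="klfxarupn" (len 9), cursors c1@0 c2@2 c3@7, authorship .........
After op 3 (insert('g')): buffer="gklgfxarugpn" (len 12), cursors c1@1 c2@4 c3@10, authorship 1..2.....3..
After op 4 (insert('d')): buffer="gdklgdfxarugdpn" (len 15), cursors c1@2 c2@6 c3@13, authorship 11..22.....33..

Answer: gdklgdfxarugdpn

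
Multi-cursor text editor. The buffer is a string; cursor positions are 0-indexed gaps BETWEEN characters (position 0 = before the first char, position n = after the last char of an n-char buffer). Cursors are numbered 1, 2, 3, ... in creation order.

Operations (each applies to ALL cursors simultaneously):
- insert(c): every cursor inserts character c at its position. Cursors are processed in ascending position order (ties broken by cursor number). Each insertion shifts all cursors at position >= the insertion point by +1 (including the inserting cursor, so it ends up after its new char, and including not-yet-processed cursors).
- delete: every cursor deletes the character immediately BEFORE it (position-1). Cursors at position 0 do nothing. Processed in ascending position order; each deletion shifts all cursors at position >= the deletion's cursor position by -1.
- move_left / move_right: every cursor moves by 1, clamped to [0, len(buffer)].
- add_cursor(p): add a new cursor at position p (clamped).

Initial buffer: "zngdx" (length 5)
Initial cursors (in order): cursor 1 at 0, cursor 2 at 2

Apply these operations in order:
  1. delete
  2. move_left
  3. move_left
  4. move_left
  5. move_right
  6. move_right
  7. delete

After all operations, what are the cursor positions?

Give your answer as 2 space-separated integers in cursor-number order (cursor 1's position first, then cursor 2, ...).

Answer: 0 0

Derivation:
After op 1 (delete): buffer="zgdx" (len 4), cursors c1@0 c2@1, authorship ....
After op 2 (move_left): buffer="zgdx" (len 4), cursors c1@0 c2@0, authorship ....
After op 3 (move_left): buffer="zgdx" (len 4), cursors c1@0 c2@0, authorship ....
After op 4 (move_left): buffer="zgdx" (len 4), cursors c1@0 c2@0, authorship ....
After op 5 (move_right): buffer="zgdx" (len 4), cursors c1@1 c2@1, authorship ....
After op 6 (move_right): buffer="zgdx" (len 4), cursors c1@2 c2@2, authorship ....
After op 7 (delete): buffer="dx" (len 2), cursors c1@0 c2@0, authorship ..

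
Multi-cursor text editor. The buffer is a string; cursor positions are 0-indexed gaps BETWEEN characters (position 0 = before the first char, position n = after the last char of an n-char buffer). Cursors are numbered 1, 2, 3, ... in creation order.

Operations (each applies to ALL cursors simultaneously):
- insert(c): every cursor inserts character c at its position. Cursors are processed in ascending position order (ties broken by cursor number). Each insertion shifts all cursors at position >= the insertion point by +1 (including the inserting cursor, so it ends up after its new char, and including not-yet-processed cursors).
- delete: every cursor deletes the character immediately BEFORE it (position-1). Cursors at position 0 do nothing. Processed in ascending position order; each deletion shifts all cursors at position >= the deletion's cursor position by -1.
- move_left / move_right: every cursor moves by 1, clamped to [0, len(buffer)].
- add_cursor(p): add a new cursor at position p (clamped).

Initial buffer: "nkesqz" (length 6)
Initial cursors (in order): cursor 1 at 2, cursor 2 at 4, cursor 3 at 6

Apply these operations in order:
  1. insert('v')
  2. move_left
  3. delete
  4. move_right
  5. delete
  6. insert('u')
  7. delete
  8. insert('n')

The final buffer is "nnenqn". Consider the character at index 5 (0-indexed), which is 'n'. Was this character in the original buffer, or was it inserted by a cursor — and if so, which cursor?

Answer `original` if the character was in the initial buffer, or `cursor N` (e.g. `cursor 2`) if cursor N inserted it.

After op 1 (insert('v')): buffer="nkvesvqzv" (len 9), cursors c1@3 c2@6 c3@9, authorship ..1..2..3
After op 2 (move_left): buffer="nkvesvqzv" (len 9), cursors c1@2 c2@5 c3@8, authorship ..1..2..3
After op 3 (delete): buffer="nvevqv" (len 6), cursors c1@1 c2@3 c3@5, authorship .1.2.3
After op 4 (move_right): buffer="nvevqv" (len 6), cursors c1@2 c2@4 c3@6, authorship .1.2.3
After op 5 (delete): buffer="neq" (len 3), cursors c1@1 c2@2 c3@3, authorship ...
After op 6 (insert('u')): buffer="nueuqu" (len 6), cursors c1@2 c2@4 c3@6, authorship .1.2.3
After op 7 (delete): buffer="neq" (len 3), cursors c1@1 c2@2 c3@3, authorship ...
After op 8 (insert('n')): buffer="nnenqn" (len 6), cursors c1@2 c2@4 c3@6, authorship .1.2.3
Authorship (.=original, N=cursor N): . 1 . 2 . 3
Index 5: author = 3

Answer: cursor 3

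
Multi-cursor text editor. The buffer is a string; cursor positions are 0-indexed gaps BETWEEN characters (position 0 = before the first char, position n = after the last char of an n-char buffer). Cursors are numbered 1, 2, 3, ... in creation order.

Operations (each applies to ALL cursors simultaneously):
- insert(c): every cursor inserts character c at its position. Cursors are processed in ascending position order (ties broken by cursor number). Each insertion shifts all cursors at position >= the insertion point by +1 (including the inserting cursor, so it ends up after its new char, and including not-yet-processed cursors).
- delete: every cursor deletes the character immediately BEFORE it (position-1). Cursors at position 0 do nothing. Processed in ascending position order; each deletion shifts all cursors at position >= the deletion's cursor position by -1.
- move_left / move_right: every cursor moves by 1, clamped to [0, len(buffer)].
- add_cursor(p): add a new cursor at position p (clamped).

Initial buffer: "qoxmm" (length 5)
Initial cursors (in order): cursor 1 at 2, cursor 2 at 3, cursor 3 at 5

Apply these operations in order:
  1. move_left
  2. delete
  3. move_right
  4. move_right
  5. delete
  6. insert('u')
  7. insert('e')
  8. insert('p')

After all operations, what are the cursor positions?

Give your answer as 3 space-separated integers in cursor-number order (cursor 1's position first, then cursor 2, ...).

After op 1 (move_left): buffer="qoxmm" (len 5), cursors c1@1 c2@2 c3@4, authorship .....
After op 2 (delete): buffer="xm" (len 2), cursors c1@0 c2@0 c3@1, authorship ..
After op 3 (move_right): buffer="xm" (len 2), cursors c1@1 c2@1 c3@2, authorship ..
After op 4 (move_right): buffer="xm" (len 2), cursors c1@2 c2@2 c3@2, authorship ..
After op 5 (delete): buffer="" (len 0), cursors c1@0 c2@0 c3@0, authorship 
After op 6 (insert('u')): buffer="uuu" (len 3), cursors c1@3 c2@3 c3@3, authorship 123
After op 7 (insert('e')): buffer="uuueee" (len 6), cursors c1@6 c2@6 c3@6, authorship 123123
After op 8 (insert('p')): buffer="uuueeeppp" (len 9), cursors c1@9 c2@9 c3@9, authorship 123123123

Answer: 9 9 9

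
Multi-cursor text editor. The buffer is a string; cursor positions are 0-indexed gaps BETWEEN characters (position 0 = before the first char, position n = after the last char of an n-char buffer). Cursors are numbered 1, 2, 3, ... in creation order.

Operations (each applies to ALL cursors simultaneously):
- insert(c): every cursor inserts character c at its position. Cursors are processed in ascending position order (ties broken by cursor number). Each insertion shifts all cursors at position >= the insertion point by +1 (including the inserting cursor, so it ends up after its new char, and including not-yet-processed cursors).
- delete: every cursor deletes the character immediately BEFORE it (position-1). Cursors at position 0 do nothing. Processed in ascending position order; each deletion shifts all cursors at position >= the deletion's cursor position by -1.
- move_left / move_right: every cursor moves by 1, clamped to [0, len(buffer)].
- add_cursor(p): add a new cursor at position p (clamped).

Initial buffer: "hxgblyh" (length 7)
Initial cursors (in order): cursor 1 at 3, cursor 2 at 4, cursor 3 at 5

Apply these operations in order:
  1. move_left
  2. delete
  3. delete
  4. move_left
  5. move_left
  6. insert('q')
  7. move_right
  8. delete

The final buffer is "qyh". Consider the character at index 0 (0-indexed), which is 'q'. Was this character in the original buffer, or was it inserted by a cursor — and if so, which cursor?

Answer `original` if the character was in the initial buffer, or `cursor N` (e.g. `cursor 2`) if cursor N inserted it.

After op 1 (move_left): buffer="hxgblyh" (len 7), cursors c1@2 c2@3 c3@4, authorship .......
After op 2 (delete): buffer="hlyh" (len 4), cursors c1@1 c2@1 c3@1, authorship ....
After op 3 (delete): buffer="lyh" (len 3), cursors c1@0 c2@0 c3@0, authorship ...
After op 4 (move_left): buffer="lyh" (len 3), cursors c1@0 c2@0 c3@0, authorship ...
After op 5 (move_left): buffer="lyh" (len 3), cursors c1@0 c2@0 c3@0, authorship ...
After op 6 (insert('q')): buffer="qqqlyh" (len 6), cursors c1@3 c2@3 c3@3, authorship 123...
After op 7 (move_right): buffer="qqqlyh" (len 6), cursors c1@4 c2@4 c3@4, authorship 123...
After op 8 (delete): buffer="qyh" (len 3), cursors c1@1 c2@1 c3@1, authorship 1..
Authorship (.=original, N=cursor N): 1 . .
Index 0: author = 1

Answer: cursor 1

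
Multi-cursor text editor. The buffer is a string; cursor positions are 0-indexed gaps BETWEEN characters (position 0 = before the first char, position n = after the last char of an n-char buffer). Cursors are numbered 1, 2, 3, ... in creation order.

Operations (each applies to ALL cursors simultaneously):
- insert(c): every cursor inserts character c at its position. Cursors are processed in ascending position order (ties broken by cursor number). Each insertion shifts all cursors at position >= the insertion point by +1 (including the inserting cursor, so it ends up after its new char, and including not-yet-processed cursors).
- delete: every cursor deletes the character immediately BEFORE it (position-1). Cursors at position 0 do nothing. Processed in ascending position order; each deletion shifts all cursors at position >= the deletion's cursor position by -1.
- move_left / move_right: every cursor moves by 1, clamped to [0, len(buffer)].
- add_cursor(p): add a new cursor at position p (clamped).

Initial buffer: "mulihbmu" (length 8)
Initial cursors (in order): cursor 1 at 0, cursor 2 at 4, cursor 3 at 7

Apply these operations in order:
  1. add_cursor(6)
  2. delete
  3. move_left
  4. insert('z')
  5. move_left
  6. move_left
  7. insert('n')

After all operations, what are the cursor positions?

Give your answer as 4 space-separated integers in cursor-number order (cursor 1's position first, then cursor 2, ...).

After op 1 (add_cursor(6)): buffer="mulihbmu" (len 8), cursors c1@0 c2@4 c4@6 c3@7, authorship ........
After op 2 (delete): buffer="mulhu" (len 5), cursors c1@0 c2@3 c3@4 c4@4, authorship .....
After op 3 (move_left): buffer="mulhu" (len 5), cursors c1@0 c2@2 c3@3 c4@3, authorship .....
After op 4 (insert('z')): buffer="zmuzlzzhu" (len 9), cursors c1@1 c2@4 c3@7 c4@7, authorship 1..2.34..
After op 5 (move_left): buffer="zmuzlzzhu" (len 9), cursors c1@0 c2@3 c3@6 c4@6, authorship 1..2.34..
After op 6 (move_left): buffer="zmuzlzzhu" (len 9), cursors c1@0 c2@2 c3@5 c4@5, authorship 1..2.34..
After op 7 (insert('n')): buffer="nzmnuzlnnzzhu" (len 13), cursors c1@1 c2@4 c3@9 c4@9, authorship 11.2.2.3434..

Answer: 1 4 9 9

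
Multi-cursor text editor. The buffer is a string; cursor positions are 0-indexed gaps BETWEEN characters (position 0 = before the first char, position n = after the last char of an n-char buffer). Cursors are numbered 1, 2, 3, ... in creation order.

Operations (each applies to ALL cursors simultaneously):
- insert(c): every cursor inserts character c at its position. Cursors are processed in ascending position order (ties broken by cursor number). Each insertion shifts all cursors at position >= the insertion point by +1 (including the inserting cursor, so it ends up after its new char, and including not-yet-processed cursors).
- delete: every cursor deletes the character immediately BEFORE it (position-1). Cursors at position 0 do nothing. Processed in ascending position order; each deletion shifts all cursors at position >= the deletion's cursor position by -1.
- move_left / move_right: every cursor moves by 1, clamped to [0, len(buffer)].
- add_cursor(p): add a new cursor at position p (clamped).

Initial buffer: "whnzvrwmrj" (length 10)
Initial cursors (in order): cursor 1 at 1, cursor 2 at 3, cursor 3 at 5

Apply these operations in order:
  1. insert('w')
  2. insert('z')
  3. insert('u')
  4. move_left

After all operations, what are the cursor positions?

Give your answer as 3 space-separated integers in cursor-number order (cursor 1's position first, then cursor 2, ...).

After op 1 (insert('w')): buffer="wwhnwzvwrwmrj" (len 13), cursors c1@2 c2@5 c3@8, authorship .1..2..3.....
After op 2 (insert('z')): buffer="wwzhnwzzvwzrwmrj" (len 16), cursors c1@3 c2@7 c3@11, authorship .11..22..33.....
After op 3 (insert('u')): buffer="wwzuhnwzuzvwzurwmrj" (len 19), cursors c1@4 c2@9 c3@14, authorship .111..222..333.....
After op 4 (move_left): buffer="wwzuhnwzuzvwzurwmrj" (len 19), cursors c1@3 c2@8 c3@13, authorship .111..222..333.....

Answer: 3 8 13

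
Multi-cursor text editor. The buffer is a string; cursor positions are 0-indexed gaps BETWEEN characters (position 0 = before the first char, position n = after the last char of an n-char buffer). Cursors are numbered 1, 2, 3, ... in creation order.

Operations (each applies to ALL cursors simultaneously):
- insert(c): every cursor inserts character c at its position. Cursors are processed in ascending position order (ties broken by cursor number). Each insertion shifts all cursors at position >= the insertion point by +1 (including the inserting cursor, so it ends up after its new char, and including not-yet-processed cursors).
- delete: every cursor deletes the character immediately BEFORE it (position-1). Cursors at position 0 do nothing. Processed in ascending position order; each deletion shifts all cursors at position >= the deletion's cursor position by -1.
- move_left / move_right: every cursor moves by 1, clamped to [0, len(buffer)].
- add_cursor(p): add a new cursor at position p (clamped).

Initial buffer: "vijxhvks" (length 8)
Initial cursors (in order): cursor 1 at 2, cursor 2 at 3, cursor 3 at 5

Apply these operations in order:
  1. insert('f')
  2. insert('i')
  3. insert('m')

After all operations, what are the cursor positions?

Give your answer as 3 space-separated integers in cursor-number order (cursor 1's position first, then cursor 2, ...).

Answer: 5 9 14

Derivation:
After op 1 (insert('f')): buffer="vifjfxhfvks" (len 11), cursors c1@3 c2@5 c3@8, authorship ..1.2..3...
After op 2 (insert('i')): buffer="vifijfixhfivks" (len 14), cursors c1@4 c2@7 c3@11, authorship ..11.22..33...
After op 3 (insert('m')): buffer="vifimjfimxhfimvks" (len 17), cursors c1@5 c2@9 c3@14, authorship ..111.222..333...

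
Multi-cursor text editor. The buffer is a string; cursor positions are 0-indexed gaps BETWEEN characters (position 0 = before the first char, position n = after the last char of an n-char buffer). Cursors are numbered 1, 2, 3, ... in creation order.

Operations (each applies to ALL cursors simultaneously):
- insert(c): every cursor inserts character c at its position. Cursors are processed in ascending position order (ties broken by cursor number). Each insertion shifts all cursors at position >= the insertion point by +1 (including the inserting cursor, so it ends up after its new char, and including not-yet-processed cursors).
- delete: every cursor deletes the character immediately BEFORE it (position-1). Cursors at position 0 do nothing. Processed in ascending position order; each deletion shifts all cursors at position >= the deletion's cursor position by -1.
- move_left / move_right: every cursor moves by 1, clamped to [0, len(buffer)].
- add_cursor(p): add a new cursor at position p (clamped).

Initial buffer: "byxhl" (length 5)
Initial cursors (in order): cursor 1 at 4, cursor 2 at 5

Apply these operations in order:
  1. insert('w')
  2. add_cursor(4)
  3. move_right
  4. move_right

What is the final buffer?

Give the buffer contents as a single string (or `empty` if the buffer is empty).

After op 1 (insert('w')): buffer="byxhwlw" (len 7), cursors c1@5 c2@7, authorship ....1.2
After op 2 (add_cursor(4)): buffer="byxhwlw" (len 7), cursors c3@4 c1@5 c2@7, authorship ....1.2
After op 3 (move_right): buffer="byxhwlw" (len 7), cursors c3@5 c1@6 c2@7, authorship ....1.2
After op 4 (move_right): buffer="byxhwlw" (len 7), cursors c3@6 c1@7 c2@7, authorship ....1.2

Answer: byxhwlw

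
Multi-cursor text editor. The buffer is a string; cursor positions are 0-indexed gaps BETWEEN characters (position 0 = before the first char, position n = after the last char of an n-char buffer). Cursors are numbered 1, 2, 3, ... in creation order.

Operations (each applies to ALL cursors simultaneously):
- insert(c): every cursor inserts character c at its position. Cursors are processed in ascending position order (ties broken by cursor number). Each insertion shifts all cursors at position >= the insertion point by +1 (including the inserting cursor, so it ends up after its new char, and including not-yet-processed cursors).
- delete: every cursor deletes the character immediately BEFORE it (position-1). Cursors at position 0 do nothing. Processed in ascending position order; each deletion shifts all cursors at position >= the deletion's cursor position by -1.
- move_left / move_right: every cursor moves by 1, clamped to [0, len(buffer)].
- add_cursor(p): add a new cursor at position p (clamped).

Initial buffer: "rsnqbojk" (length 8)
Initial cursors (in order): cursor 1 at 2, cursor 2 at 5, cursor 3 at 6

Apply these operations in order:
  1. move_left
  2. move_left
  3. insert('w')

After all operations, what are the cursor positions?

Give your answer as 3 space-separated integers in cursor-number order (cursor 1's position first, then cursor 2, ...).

Answer: 1 5 7

Derivation:
After op 1 (move_left): buffer="rsnqbojk" (len 8), cursors c1@1 c2@4 c3@5, authorship ........
After op 2 (move_left): buffer="rsnqbojk" (len 8), cursors c1@0 c2@3 c3@4, authorship ........
After op 3 (insert('w')): buffer="wrsnwqwbojk" (len 11), cursors c1@1 c2@5 c3@7, authorship 1...2.3....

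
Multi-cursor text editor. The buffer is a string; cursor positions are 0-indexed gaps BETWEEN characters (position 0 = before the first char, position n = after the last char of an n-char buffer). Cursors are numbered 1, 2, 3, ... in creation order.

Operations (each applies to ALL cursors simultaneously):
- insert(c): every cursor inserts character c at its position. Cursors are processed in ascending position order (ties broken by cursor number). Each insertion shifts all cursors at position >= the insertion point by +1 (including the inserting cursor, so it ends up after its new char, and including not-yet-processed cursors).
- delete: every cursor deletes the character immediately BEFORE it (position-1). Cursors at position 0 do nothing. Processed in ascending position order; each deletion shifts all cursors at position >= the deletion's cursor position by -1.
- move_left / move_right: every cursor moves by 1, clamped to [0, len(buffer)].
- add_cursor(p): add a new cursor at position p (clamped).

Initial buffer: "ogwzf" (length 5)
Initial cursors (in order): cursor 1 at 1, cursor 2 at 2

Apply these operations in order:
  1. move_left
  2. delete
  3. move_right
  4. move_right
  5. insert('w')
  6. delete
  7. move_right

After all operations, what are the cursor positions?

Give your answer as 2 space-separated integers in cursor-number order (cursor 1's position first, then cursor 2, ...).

Answer: 3 3

Derivation:
After op 1 (move_left): buffer="ogwzf" (len 5), cursors c1@0 c2@1, authorship .....
After op 2 (delete): buffer="gwzf" (len 4), cursors c1@0 c2@0, authorship ....
After op 3 (move_right): buffer="gwzf" (len 4), cursors c1@1 c2@1, authorship ....
After op 4 (move_right): buffer="gwzf" (len 4), cursors c1@2 c2@2, authorship ....
After op 5 (insert('w')): buffer="gwwwzf" (len 6), cursors c1@4 c2@4, authorship ..12..
After op 6 (delete): buffer="gwzf" (len 4), cursors c1@2 c2@2, authorship ....
After op 7 (move_right): buffer="gwzf" (len 4), cursors c1@3 c2@3, authorship ....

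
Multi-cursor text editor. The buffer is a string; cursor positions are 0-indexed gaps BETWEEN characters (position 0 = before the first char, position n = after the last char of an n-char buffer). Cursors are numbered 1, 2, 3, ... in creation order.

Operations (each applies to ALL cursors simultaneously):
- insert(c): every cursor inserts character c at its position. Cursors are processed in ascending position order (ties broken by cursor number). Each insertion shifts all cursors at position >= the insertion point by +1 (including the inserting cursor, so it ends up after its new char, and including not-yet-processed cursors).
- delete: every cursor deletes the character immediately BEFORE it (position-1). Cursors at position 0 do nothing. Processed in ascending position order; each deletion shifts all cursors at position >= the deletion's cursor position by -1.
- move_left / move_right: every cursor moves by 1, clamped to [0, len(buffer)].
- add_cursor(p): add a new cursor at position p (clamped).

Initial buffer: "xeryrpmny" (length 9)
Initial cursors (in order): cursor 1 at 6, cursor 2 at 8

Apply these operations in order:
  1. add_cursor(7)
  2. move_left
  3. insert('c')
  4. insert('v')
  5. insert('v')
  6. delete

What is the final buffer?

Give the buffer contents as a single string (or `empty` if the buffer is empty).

Answer: xeryrcvpcvmcvny

Derivation:
After op 1 (add_cursor(7)): buffer="xeryrpmny" (len 9), cursors c1@6 c3@7 c2@8, authorship .........
After op 2 (move_left): buffer="xeryrpmny" (len 9), cursors c1@5 c3@6 c2@7, authorship .........
After op 3 (insert('c')): buffer="xeryrcpcmcny" (len 12), cursors c1@6 c3@8 c2@10, authorship .....1.3.2..
After op 4 (insert('v')): buffer="xeryrcvpcvmcvny" (len 15), cursors c1@7 c3@10 c2@13, authorship .....11.33.22..
After op 5 (insert('v')): buffer="xeryrcvvpcvvmcvvny" (len 18), cursors c1@8 c3@12 c2@16, authorship .....111.333.222..
After op 6 (delete): buffer="xeryrcvpcvmcvny" (len 15), cursors c1@7 c3@10 c2@13, authorship .....11.33.22..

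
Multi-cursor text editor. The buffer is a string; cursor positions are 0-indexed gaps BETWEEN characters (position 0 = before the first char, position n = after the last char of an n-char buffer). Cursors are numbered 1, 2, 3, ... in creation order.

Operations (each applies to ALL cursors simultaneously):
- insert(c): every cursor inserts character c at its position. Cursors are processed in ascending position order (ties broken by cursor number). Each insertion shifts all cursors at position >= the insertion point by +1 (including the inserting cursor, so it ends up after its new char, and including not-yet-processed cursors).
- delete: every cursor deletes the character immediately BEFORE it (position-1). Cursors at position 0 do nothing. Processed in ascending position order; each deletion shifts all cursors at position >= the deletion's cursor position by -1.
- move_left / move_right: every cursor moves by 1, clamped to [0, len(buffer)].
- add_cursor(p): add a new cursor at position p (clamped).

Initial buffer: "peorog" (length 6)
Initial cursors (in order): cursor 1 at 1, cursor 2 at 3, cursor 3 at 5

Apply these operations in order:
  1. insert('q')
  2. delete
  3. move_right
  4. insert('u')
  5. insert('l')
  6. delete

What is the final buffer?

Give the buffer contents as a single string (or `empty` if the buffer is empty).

Answer: peuoruogu

Derivation:
After op 1 (insert('q')): buffer="pqeoqroqg" (len 9), cursors c1@2 c2@5 c3@8, authorship .1..2..3.
After op 2 (delete): buffer="peorog" (len 6), cursors c1@1 c2@3 c3@5, authorship ......
After op 3 (move_right): buffer="peorog" (len 6), cursors c1@2 c2@4 c3@6, authorship ......
After op 4 (insert('u')): buffer="peuoruogu" (len 9), cursors c1@3 c2@6 c3@9, authorship ..1..2..3
After op 5 (insert('l')): buffer="peulorulogul" (len 12), cursors c1@4 c2@8 c3@12, authorship ..11..22..33
After op 6 (delete): buffer="peuoruogu" (len 9), cursors c1@3 c2@6 c3@9, authorship ..1..2..3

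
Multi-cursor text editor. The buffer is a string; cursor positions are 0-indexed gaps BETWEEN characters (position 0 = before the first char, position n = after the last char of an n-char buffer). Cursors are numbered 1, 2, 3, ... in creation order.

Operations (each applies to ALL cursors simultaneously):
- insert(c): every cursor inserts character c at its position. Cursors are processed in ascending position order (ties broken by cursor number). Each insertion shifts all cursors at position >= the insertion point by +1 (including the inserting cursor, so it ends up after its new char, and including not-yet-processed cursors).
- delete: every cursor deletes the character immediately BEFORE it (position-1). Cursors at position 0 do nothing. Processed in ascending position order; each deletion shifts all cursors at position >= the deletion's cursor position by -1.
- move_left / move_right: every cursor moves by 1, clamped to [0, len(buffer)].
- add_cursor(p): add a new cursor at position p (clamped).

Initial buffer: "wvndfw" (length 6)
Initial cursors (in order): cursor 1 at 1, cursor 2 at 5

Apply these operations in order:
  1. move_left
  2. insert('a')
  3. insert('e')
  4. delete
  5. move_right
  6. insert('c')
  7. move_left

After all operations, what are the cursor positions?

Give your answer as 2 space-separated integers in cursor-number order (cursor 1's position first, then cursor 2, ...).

After op 1 (move_left): buffer="wvndfw" (len 6), cursors c1@0 c2@4, authorship ......
After op 2 (insert('a')): buffer="awvndafw" (len 8), cursors c1@1 c2@6, authorship 1....2..
After op 3 (insert('e')): buffer="aewvndaefw" (len 10), cursors c1@2 c2@8, authorship 11....22..
After op 4 (delete): buffer="awvndafw" (len 8), cursors c1@1 c2@6, authorship 1....2..
After op 5 (move_right): buffer="awvndafw" (len 8), cursors c1@2 c2@7, authorship 1....2..
After op 6 (insert('c')): buffer="awcvndafcw" (len 10), cursors c1@3 c2@9, authorship 1.1...2.2.
After op 7 (move_left): buffer="awcvndafcw" (len 10), cursors c1@2 c2@8, authorship 1.1...2.2.

Answer: 2 8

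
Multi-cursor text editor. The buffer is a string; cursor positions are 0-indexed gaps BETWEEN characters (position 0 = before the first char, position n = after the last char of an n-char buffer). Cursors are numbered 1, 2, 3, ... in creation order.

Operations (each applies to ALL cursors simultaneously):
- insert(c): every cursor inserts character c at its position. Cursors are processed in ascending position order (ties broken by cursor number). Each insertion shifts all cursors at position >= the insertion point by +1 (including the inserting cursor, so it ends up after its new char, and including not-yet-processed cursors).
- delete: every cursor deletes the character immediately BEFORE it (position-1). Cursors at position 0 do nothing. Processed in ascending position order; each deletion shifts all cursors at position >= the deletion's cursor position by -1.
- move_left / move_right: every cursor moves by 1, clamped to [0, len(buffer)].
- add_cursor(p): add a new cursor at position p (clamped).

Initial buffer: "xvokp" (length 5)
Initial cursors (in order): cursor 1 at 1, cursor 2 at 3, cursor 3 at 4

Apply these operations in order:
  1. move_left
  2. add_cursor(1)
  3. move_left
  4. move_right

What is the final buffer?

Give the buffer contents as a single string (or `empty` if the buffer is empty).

After op 1 (move_left): buffer="xvokp" (len 5), cursors c1@0 c2@2 c3@3, authorship .....
After op 2 (add_cursor(1)): buffer="xvokp" (len 5), cursors c1@0 c4@1 c2@2 c3@3, authorship .....
After op 3 (move_left): buffer="xvokp" (len 5), cursors c1@0 c4@0 c2@1 c3@2, authorship .....
After op 4 (move_right): buffer="xvokp" (len 5), cursors c1@1 c4@1 c2@2 c3@3, authorship .....

Answer: xvokp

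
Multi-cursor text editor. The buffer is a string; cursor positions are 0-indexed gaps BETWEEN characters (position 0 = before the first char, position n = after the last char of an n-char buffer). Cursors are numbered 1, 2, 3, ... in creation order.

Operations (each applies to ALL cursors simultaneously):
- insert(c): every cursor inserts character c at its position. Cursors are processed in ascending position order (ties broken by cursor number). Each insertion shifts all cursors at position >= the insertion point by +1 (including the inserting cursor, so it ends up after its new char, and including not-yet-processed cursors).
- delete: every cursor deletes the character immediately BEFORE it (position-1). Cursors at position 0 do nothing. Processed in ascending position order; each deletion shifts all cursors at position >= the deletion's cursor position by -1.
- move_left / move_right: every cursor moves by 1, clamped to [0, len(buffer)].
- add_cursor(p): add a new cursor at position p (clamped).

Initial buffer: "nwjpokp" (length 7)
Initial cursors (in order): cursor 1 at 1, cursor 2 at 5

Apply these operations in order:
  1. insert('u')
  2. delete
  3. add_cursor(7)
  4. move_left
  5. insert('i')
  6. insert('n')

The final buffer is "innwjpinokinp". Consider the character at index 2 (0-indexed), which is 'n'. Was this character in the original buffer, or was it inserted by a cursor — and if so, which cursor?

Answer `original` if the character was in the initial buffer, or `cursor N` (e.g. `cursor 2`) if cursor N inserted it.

After op 1 (insert('u')): buffer="nuwjpoukp" (len 9), cursors c1@2 c2@7, authorship .1....2..
After op 2 (delete): buffer="nwjpokp" (len 7), cursors c1@1 c2@5, authorship .......
After op 3 (add_cursor(7)): buffer="nwjpokp" (len 7), cursors c1@1 c2@5 c3@7, authorship .......
After op 4 (move_left): buffer="nwjpokp" (len 7), cursors c1@0 c2@4 c3@6, authorship .......
After op 5 (insert('i')): buffer="inwjpiokip" (len 10), cursors c1@1 c2@6 c3@9, authorship 1....2..3.
After op 6 (insert('n')): buffer="innwjpinokinp" (len 13), cursors c1@2 c2@8 c3@12, authorship 11....22..33.
Authorship (.=original, N=cursor N): 1 1 . . . . 2 2 . . 3 3 .
Index 2: author = original

Answer: original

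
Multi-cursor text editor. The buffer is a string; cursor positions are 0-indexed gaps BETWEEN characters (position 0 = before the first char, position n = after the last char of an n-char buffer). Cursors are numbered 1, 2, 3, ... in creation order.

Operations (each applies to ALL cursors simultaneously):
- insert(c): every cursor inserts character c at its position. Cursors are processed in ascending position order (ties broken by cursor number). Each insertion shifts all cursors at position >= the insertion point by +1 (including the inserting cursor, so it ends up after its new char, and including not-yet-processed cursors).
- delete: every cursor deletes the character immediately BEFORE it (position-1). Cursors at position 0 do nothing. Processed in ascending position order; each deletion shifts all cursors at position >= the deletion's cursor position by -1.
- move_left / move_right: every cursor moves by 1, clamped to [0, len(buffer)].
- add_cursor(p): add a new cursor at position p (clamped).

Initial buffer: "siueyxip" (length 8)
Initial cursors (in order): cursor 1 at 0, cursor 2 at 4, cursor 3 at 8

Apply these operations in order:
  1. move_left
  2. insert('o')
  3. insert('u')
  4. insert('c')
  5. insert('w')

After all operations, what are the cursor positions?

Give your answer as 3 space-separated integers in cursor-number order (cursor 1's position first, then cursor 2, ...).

After op 1 (move_left): buffer="siueyxip" (len 8), cursors c1@0 c2@3 c3@7, authorship ........
After op 2 (insert('o')): buffer="osiuoeyxiop" (len 11), cursors c1@1 c2@5 c3@10, authorship 1...2....3.
After op 3 (insert('u')): buffer="ousiuoueyxioup" (len 14), cursors c1@2 c2@7 c3@13, authorship 11...22....33.
After op 4 (insert('c')): buffer="oucsiuouceyxioucp" (len 17), cursors c1@3 c2@9 c3@16, authorship 111...222....333.
After op 5 (insert('w')): buffer="oucwsiuoucweyxioucwp" (len 20), cursors c1@4 c2@11 c3@19, authorship 1111...2222....3333.

Answer: 4 11 19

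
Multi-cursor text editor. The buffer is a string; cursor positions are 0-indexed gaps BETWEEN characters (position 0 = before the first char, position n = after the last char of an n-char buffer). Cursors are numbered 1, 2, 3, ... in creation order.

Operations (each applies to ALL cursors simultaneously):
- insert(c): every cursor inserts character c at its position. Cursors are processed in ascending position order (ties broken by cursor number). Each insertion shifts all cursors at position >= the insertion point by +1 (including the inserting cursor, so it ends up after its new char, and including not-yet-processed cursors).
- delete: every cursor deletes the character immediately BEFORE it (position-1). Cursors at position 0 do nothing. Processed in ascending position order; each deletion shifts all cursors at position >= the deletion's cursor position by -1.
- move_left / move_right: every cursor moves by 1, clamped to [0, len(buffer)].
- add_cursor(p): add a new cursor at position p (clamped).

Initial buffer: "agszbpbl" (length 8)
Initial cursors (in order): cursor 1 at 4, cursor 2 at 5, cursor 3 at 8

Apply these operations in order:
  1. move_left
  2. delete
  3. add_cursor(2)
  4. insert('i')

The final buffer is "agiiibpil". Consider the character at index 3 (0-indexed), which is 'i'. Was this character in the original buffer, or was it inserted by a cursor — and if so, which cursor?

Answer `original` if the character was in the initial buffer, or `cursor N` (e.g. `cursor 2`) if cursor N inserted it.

After op 1 (move_left): buffer="agszbpbl" (len 8), cursors c1@3 c2@4 c3@7, authorship ........
After op 2 (delete): buffer="agbpl" (len 5), cursors c1@2 c2@2 c3@4, authorship .....
After op 3 (add_cursor(2)): buffer="agbpl" (len 5), cursors c1@2 c2@2 c4@2 c3@4, authorship .....
After op 4 (insert('i')): buffer="agiiibpil" (len 9), cursors c1@5 c2@5 c4@5 c3@8, authorship ..124..3.
Authorship (.=original, N=cursor N): . . 1 2 4 . . 3 .
Index 3: author = 2

Answer: cursor 2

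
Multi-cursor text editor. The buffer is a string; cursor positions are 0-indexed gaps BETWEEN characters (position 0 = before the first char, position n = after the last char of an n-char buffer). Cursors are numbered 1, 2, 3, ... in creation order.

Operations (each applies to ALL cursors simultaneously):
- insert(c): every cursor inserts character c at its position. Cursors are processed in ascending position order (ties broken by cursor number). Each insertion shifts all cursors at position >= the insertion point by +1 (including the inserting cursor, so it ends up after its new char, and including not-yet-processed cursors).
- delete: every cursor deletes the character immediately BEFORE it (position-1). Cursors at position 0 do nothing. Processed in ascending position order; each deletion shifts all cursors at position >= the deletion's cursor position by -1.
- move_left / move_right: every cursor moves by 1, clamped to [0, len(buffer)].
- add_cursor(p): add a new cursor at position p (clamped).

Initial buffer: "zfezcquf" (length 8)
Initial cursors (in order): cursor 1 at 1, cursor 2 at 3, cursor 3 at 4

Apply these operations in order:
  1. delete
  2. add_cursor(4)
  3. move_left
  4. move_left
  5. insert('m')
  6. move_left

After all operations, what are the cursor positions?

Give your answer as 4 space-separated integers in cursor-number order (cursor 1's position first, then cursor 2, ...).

Answer: 2 2 2 5

Derivation:
After op 1 (delete): buffer="fcquf" (len 5), cursors c1@0 c2@1 c3@1, authorship .....
After op 2 (add_cursor(4)): buffer="fcquf" (len 5), cursors c1@0 c2@1 c3@1 c4@4, authorship .....
After op 3 (move_left): buffer="fcquf" (len 5), cursors c1@0 c2@0 c3@0 c4@3, authorship .....
After op 4 (move_left): buffer="fcquf" (len 5), cursors c1@0 c2@0 c3@0 c4@2, authorship .....
After op 5 (insert('m')): buffer="mmmfcmquf" (len 9), cursors c1@3 c2@3 c3@3 c4@6, authorship 123..4...
After op 6 (move_left): buffer="mmmfcmquf" (len 9), cursors c1@2 c2@2 c3@2 c4@5, authorship 123..4...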